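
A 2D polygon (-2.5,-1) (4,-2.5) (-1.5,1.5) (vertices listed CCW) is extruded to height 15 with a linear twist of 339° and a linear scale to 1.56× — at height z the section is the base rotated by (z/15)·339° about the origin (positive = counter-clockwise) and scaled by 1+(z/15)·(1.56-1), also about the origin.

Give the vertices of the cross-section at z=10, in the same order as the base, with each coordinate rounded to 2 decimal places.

t = z/height = 10/15 = 0.666667
s = 1 + (scale-1)·z/height = 1 + (1.56-1)·10/15 = 1.373333
θ = twist·z/height = 339°·10/15 = 226.0000° = 3.944444 rad
cos θ = -0.694658, sin θ = -0.719340 (intermediates below are computed at full precision and shown rounded to 5 d.p.)
v1: (-2.5,-1) → rotate → (1.01731,2.49301) → ×s → (1.39710,3.42373) → (1.40,3.42)
v2: (4,-2.5) → rotate → (-4.57698,-1.14071) → ×s → (-6.28572,-1.56658) → (-6.29,-1.57)
v3: (-1.5,1.5) → rotate → (2.12100,0.03702) → ×s → (2.91284,0.05084) → (2.91,0.05)

Cross-section at z=10: (1.40,3.42) (-6.29,-1.57) (2.91,0.05)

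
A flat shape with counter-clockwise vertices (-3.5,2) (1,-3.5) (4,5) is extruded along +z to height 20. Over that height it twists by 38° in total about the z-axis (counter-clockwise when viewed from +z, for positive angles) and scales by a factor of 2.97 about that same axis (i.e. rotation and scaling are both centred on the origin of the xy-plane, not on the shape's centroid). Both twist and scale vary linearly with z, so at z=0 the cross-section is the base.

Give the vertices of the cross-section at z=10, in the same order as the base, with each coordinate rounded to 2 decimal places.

t = z/height = 10/20 = 0.5
s = 1 + (scale-1)·z/height = 1 + (2.97-1)·10/20 = 1.985000
θ = twist·z/height = 38°·10/20 = 19.0000° = 0.331613 rad
cos θ = 0.945519, sin θ = 0.325568 (intermediates below are computed at full precision and shown rounded to 5 d.p.)
v1: (-3.5,2) → rotate → (-3.96045,0.75155) → ×s → (-7.86150,1.49182) → (-7.86,1.49)
v2: (1,-3.5) → rotate → (2.08501,-2.98375) → ×s → (4.13874,-5.92274) → (4.14,-5.92)
v3: (4,5) → rotate → (2.15423,6.02987) → ×s → (4.27615,11.96928) → (4.28,11.97)

Cross-section at z=10: (-7.86,1.49) (4.14,-5.92) (4.28,11.97)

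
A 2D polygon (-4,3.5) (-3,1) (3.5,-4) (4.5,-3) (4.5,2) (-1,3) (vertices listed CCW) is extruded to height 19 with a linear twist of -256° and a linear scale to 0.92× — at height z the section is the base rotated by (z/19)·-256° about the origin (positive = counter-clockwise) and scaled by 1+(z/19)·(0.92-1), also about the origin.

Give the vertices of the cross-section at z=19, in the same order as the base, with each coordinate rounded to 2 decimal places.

Cross-section at z=19: (-2.23,-4.35) (-0.22,-2.90) (2.79,4.01) (1.68,4.68) (-2.79,3.57) (-2.46,-1.56)

t = z/height = 19/19 = 1
s = 1 + (scale-1)·z/height = 1 + (0.92-1)·19/19 = 0.920000
θ = twist·z/height = -256°·19/19 = -256.0000° = -4.468043 rad
cos θ = -0.241922, sin θ = 0.970296 (intermediates below are computed at full precision and shown rounded to 5 d.p.)
v1: (-4,3.5) → rotate → (-2.42835,-4.72791) → ×s → (-2.23408,-4.34968) → (-2.23,-4.35)
v2: (-3,1) → rotate → (-0.24453,-3.15281) → ×s → (-0.22497,-2.90058) → (-0.22,-2.90)
v3: (3.5,-4) → rotate → (3.03446,4.36372) → ×s → (2.79170,4.01462) → (2.79,4.01)
v4: (4.5,-3) → rotate → (1.82224,5.09210) → ×s → (1.67646,4.68473) → (1.68,4.68)
v5: (4.5,2) → rotate → (-3.02924,3.88249) → ×s → (-2.78690,3.57189) → (-2.79,3.57)
v6: (-1,3) → rotate → (-2.66897,-1.69606) → ×s → (-2.45545,-1.56038) → (-2.46,-1.56)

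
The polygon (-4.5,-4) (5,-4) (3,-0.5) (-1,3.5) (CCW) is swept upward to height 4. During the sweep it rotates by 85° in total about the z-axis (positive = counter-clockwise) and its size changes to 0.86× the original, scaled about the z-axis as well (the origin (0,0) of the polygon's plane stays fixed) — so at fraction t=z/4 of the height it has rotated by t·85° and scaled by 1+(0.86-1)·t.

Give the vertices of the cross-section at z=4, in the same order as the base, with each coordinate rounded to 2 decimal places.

Cross-section at z=4: (3.09,-4.16) (3.80,3.98) (0.65,2.53) (-3.07,-0.59)

t = z/height = 4/4 = 1
s = 1 + (scale-1)·z/height = 1 + (0.86-1)·4/4 = 0.860000
θ = twist·z/height = 85°·4/4 = 85.0000° = 1.483530 rad
cos θ = 0.087156, sin θ = 0.996195 (intermediates below are computed at full precision and shown rounded to 5 d.p.)
v1: (-4.5,-4) → rotate → (3.59258,-4.83150) → ×s → (3.08962,-4.15509) → (3.09,-4.16)
v2: (5,-4) → rotate → (4.42056,4.63235) → ×s → (3.80168,3.98382) → (3.80,3.98)
v3: (3,-0.5) → rotate → (0.75956,2.94501) → ×s → (0.65323,2.53271) → (0.65,2.53)
v4: (-1,3.5) → rotate → (-3.57384,-0.69115) → ×s → (-3.07350,-0.59439) → (-3.07,-0.59)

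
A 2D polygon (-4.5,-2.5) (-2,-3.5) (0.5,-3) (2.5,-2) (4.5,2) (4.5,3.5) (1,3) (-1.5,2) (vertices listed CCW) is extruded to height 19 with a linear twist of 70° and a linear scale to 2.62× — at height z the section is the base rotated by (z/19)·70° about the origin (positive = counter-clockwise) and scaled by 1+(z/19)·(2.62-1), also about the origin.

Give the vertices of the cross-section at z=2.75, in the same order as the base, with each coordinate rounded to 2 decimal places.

t = z/height = 2.75/19 = 0.144737
s = 1 + (scale-1)·z/height = 1 + (2.62-1)·2.75/19 = 1.234474
θ = twist·z/height = 70°·2.75/19 = 10.1316° = 0.176829 rad
cos θ = 0.984406, sin θ = 0.175909 (intermediates below are computed at full precision and shown rounded to 5 d.p.)
v1: (-4.5,-2.5) → rotate → (-3.99006,-3.25261) → ×s → (-4.92562,-4.01526) → (-4.93,-4.02)
v2: (-2,-3.5) → rotate → (-1.35313,-3.79724) → ×s → (-1.67040,-4.68759) → (-1.67,-4.69)
v3: (0.5,-3) → rotate → (1.01993,-2.86526) → ×s → (1.25908,-3.53709) → (1.26,-3.54)
v4: (2.5,-2) → rotate → (2.81283,-1.52904) → ×s → (3.47237,-1.88756) → (3.47,-1.89)
v5: (4.5,2) → rotate → (4.07801,2.76040) → ×s → (5.03420,3.40765) → (5.03,3.41)
v6: (4.5,3.5) → rotate → (3.81415,4.23701) → ×s → (4.70846,5.23048) → (4.71,5.23)
v7: (1,3) → rotate → (0.45668,3.12913) → ×s → (0.56376,3.86283) → (0.56,3.86)
v8: (-1.5,2) → rotate → (-1.82843,1.70495) → ×s → (-2.25715,2.10471) → (-2.26,2.10)

Cross-section at z=2.75: (-4.93,-4.02) (-1.67,-4.69) (1.26,-3.54) (3.47,-1.89) (5.03,3.41) (4.71,5.23) (0.56,3.86) (-2.26,2.10)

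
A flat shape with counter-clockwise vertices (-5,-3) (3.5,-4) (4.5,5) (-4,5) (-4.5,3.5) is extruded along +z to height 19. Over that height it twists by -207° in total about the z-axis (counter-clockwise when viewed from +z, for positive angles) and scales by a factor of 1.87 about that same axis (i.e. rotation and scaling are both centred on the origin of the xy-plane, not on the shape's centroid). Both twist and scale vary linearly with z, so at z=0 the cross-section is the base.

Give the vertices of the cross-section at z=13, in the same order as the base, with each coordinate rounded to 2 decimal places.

t = z/height = 13/19 = 0.684211
s = 1 + (scale-1)·z/height = 1 + (1.87-1)·13/19 = 1.595263
θ = twist·z/height = -207°·13/19 = -141.6316° = -2.471937 rad
cos θ = -0.784036, sin θ = -0.620716 (intermediates below are computed at full precision and shown rounded to 5 d.p.)
v1: (-5,-3) → rotate → (2.05803,5.45569) → ×s → (3.28310,8.70325) → (3.28,8.70)
v2: (3.5,-4) → rotate → (-5.22699,0.96364) → ×s → (-8.33842,1.53726) → (-8.34,1.54)
v3: (4.5,5) → rotate → (-0.42458,-6.71340) → ×s → (-0.67732,-10.70964) → (-0.68,-10.71)
v4: (-4,5) → rotate → (6.23972,-1.43732) → ×s → (9.95400,-2.29290) → (9.95,-2.29)
v5: (-4.5,3.5) → rotate → (5.70067,0.04910) → ×s → (9.09406,0.07832) → (9.09,0.08)

Cross-section at z=13: (3.28,8.70) (-8.34,1.54) (-0.68,-10.71) (9.95,-2.29) (9.09,0.08)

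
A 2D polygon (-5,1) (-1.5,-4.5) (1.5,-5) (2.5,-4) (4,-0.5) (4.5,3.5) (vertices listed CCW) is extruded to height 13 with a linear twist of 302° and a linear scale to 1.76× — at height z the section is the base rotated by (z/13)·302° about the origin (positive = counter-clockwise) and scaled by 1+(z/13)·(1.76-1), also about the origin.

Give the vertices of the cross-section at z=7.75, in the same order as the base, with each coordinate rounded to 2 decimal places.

Cross-section at z=7.75: (7.27,-1.45) (2.18,6.54) (-2.18,7.26) (-3.64,5.81) (-5.81,0.72) (-6.54,-5.09)

t = z/height = 7.75/13 = 0.596154
s = 1 + (scale-1)·z/height = 1 + (1.76-1)·7.75/13 = 1.453077
θ = twist·z/height = 302°·7.75/13 = 180.0385° = 3.142264 rad
cos θ = -1.000000, sin θ = -0.000671 (intermediates below are computed at full precision and shown rounded to 5 d.p.)
v1: (-5,1) → rotate → (5.00067,-0.99664) → ×s → (7.26636,-1.44820) → (7.27,-1.45)
v2: (-1.5,-4.5) → rotate → (1.49698,4.50101) → ×s → (2.17523,6.54031) → (2.18,6.54)
v3: (1.5,-5) → rotate → (-1.50336,4.99899) → ×s → (-2.18449,7.26392) → (-2.18,7.26)
v4: (2.5,-4) → rotate → (-2.50268,3.99832) → ×s → (-3.63659,5.80987) → (-3.64,5.81)
v5: (4,-0.5) → rotate → (-4.00033,0.49731) → ×s → (-5.81279,0.72264) → (-5.81,0.72)
v6: (4.5,3.5) → rotate → (-4.49765,-3.50302) → ×s → (-6.53543,-5.09016) → (-6.54,-5.09)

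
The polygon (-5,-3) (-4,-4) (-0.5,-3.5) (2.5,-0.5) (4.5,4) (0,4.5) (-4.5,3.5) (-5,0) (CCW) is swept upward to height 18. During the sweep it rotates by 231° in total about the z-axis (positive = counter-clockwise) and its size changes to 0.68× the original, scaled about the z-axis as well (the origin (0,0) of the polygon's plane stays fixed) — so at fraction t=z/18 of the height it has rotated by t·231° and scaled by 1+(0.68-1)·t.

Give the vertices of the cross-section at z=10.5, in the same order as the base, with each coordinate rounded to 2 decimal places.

Cross-section at z=10.5: (4.60,-1.17) (4.60,-0.02) (2.31,1.72) (-1.14,1.73) (-4.89,0.31) (-2.60,-2.58) (0.56,-4.60) (2.86,-2.89)

t = z/height = 10.5/18 = 0.583333
s = 1 + (scale-1)·z/height = 1 + (0.68-1)·10.5/18 = 0.813333
θ = twist·z/height = 231°·10.5/18 = 134.7500° = 2.351831 rad
cos θ = -0.704015, sin θ = 0.710185 (intermediates below are computed at full precision and shown rounded to 5 d.p.)
v1: (-5,-3) → rotate → (5.65063,-1.43888) → ×s → (4.59585,-1.17029) → (4.60,-1.17)
v2: (-4,-4) → rotate → (5.65680,-0.02468) → ×s → (4.60086,-0.02008) → (4.60,-0.02)
v3: (-0.5,-3.5) → rotate → (2.83766,2.10896) → ×s → (2.30796,1.71529) → (2.31,1.72)
v4: (2.5,-0.5) → rotate → (-1.40494,2.12747) → ×s → (-1.14269,1.73034) → (-1.14,1.73)
v5: (4.5,4) → rotate → (-6.00881,0.37978) → ×s → (-4.88716,0.30888) → (-4.89,0.31)
v6: (0,4.5) → rotate → (-3.19583,-3.16807) → ×s → (-2.59928,-2.57669) → (-2.60,-2.58)
v7: (-4.5,3.5) → rotate → (0.68242,-5.65989) → ×s → (0.55503,-4.60337) → (0.56,-4.60)
v8: (-5,0) → rotate → (3.52007,-3.55093) → ×s → (2.86299,-2.88809) → (2.86,-2.89)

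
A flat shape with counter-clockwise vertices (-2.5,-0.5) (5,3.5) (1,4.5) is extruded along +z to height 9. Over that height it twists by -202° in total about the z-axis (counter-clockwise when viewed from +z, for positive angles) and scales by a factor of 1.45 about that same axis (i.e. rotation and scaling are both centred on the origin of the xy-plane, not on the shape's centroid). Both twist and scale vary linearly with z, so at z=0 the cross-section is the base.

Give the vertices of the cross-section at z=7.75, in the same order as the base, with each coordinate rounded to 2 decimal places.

t = z/height = 7.75/9 = 0.861111
s = 1 + (scale-1)·z/height = 1 + (1.45-1)·7.75/9 = 1.387500
θ = twist·z/height = -202°·7.75/9 = -173.9444° = -3.035903 rad
cos θ = -0.994420, sin θ = -0.105493 (intermediates below are computed at full precision and shown rounded to 5 d.p.)
v1: (-2.5,-0.5) → rotate → (2.43330,0.76094) → ×s → (3.37621,1.05581) → (3.38,1.06)
v2: (5,3.5) → rotate → (-4.60288,-4.00793) → ×s → (-6.38649,-5.56101) → (-6.39,-5.56)
v3: (1,4.5) → rotate → (-0.51970,-4.58038) → ×s → (-0.72109,-6.35528) → (-0.72,-6.36)

Cross-section at z=7.75: (3.38,1.06) (-6.39,-5.56) (-0.72,-6.36)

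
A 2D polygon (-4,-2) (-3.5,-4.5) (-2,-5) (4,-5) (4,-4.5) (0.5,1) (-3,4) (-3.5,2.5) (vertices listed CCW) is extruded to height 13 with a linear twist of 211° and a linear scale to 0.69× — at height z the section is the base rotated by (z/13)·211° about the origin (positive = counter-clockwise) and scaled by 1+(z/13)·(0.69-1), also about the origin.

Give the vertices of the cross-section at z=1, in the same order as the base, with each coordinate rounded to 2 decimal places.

t = z/height = 1/13 = 0.0769231
s = 1 + (scale-1)·z/height = 1 + (0.69-1)·1/13 = 0.976154
θ = twist·z/height = 211°·1/13 = 16.2308° = 0.283280 rad
cos θ = 0.960144, sin θ = 0.279507 (intermediates below are computed at full precision and shown rounded to 5 d.p.)
v1: (-4,-2) → rotate → (-3.28156,-3.03831) → ×s → (-3.20331,-2.96586) → (-3.20,-2.97)
v2: (-3.5,-4.5) → rotate → (-2.10272,-5.29892) → ×s → (-2.05258,-5.17256) → (-2.05,-5.17)
v3: (-2,-5) → rotate → (-0.52275,-5.35973) → ×s → (-0.51029,-5.23192) → (-0.51,-5.23)
v4: (4,-5) → rotate → (5.23811,-3.68269) → ×s → (5.11320,-3.59487) → (5.11,-3.59)
v5: (4,-4.5) → rotate → (5.09836,-3.20262) → ×s → (4.97678,-3.12625) → (4.98,-3.13)
v6: (0.5,1) → rotate → (0.20057,1.09990) → ×s → (0.19578,1.07367) → (0.20,1.07)
v7: (-3,4) → rotate → (-3.99846,3.00205) → ×s → (-3.90311,2.93047) → (-3.90,2.93)
v8: (-3.5,2.5) → rotate → (-4.05927,1.42209) → ×s → (-3.96247,1.38817) → (-3.96,1.39)

Cross-section at z=1: (-3.20,-2.97) (-2.05,-5.17) (-0.51,-5.23) (5.11,-3.59) (4.98,-3.13) (0.20,1.07) (-3.90,2.93) (-3.96,1.39)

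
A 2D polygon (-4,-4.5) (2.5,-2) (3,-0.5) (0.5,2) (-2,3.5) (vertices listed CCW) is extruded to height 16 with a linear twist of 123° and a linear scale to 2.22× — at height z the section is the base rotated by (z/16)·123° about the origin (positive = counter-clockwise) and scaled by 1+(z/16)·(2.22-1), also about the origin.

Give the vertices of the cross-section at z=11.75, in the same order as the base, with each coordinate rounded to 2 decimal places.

Cross-section at z=11.75: (8.58,-7.53) (3.76,4.76) (0.92,5.69) (-3.80,0.93) (-6.61,-3.83)

t = z/height = 11.75/16 = 0.734375
s = 1 + (scale-1)·z/height = 1 + (2.22-1)·11.75/16 = 1.895938
θ = twist·z/height = 123°·11.75/16 = 90.3281° = 1.576523 rad
cos θ = -0.005727, sin θ = 0.999984 (intermediates below are computed at full precision and shown rounded to 5 d.p.)
v1: (-4,-4.5) → rotate → (4.52283,-3.97416) → ×s → (8.57501,-7.53477) → (8.58,-7.53)
v2: (2.5,-2) → rotate → (1.98565,2.51141) → ×s → (3.76467,4.76148) → (3.76,4.76)
v3: (3,-0.5) → rotate → (0.48281,3.00281) → ×s → (0.91538,5.69315) → (0.92,5.69)
v4: (0.5,2) → rotate → (-2.00283,0.48854) → ×s → (-3.79724,0.92624) → (-3.80,0.93)
v5: (-2,3.5) → rotate → (-3.48849,-2.02001) → ×s → (-6.61396,-3.82981) → (-6.61,-3.83)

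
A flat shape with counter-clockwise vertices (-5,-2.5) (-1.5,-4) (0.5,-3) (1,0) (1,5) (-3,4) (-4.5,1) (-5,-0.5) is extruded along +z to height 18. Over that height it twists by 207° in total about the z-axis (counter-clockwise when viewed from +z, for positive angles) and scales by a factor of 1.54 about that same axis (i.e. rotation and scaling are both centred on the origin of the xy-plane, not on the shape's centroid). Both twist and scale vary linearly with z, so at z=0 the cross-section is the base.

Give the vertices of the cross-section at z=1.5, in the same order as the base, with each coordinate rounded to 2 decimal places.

t = z/height = 1.5/18 = 0.0833333
s = 1 + (scale-1)·z/height = 1 + (1.54-1)·1.5/18 = 1.045000
θ = twist·z/height = 207°·1.5/18 = 17.2500° = 0.301069 rad
cos θ = 0.955020, sin θ = 0.296542 (intermediates below are computed at full precision and shown rounded to 5 d.p.)
v1: (-5,-2.5) → rotate → (-4.03375,-3.87026) → ×s → (-4.21526,-4.04442) → (-4.22,-4.04)
v2: (-1.5,-4) → rotate → (-0.24636,-4.26489) → ×s → (-0.25745,-4.45681) → (-0.26,-4.46)
v3: (0.5,-3) → rotate → (1.36713,-2.71679) → ×s → (1.42866,-2.83904) → (1.43,-2.84)
v4: (1,0) → rotate → (0.95502,0.29654) → ×s → (0.99800,0.30989) → (1.00,0.31)
v5: (1,5) → rotate → (-0.52769,5.07164) → ×s → (-0.55143,5.29987) → (-0.55,5.30)
v6: (-3,4) → rotate → (-4.05123,2.93046) → ×s → (-4.23353,3.06233) → (-4.23,3.06)
v7: (-4.5,1) → rotate → (-4.59413,-0.37942) → ×s → (-4.80087,-0.39649) → (-4.80,-0.40)
v8: (-5,-0.5) → rotate → (-4.62683,-1.96022) → ×s → (-4.83504,-2.04843) → (-4.84,-2.05)

Cross-section at z=1.5: (-4.22,-4.04) (-0.26,-4.46) (1.43,-2.84) (1.00,0.31) (-0.55,5.30) (-4.23,3.06) (-4.80,-0.40) (-4.84,-2.05)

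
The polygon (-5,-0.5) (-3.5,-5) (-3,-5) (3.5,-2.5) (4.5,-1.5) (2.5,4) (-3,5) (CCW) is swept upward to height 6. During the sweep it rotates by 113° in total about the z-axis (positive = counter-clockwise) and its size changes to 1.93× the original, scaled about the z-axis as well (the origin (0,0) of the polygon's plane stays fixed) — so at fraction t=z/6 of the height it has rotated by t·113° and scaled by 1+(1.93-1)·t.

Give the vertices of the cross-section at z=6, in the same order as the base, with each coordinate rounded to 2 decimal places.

Cross-section at z=6: (4.66,-8.51) (11.52,-2.45) (11.15,-1.56) (1.80,8.10) (-0.73,9.13) (-8.99,1.42) (-6.62,-9.10)

t = z/height = 6/6 = 1
s = 1 + (scale-1)·z/height = 1 + (1.93-1)·6/6 = 1.930000
θ = twist·z/height = 113°·6/6 = 113.0000° = 1.972222 rad
cos θ = -0.390731, sin θ = 0.920505 (intermediates below are computed at full precision and shown rounded to 5 d.p.)
v1: (-5,-0.5) → rotate → (2.41391,-4.40716) → ×s → (4.65884,-8.50582) → (4.66,-8.51)
v2: (-3.5,-5) → rotate → (5.97008,-1.26811) → ×s → (11.52226,-2.44745) → (11.52,-2.45)
v3: (-3,-5) → rotate → (5.77472,-0.80786) → ×s → (11.14521,-1.55917) → (11.15,-1.56)
v4: (3.5,-2.5) → rotate → (0.93370,4.19859) → ×s → (1.80205,8.10329) → (1.80,8.10)
v5: (4.5,-1.5) → rotate → (-0.37753,4.72837) → ×s → (-0.72864,9.12575) → (-0.73,9.13)
v6: (2.5,4) → rotate → (-4.65885,0.73834) → ×s → (-8.99158,1.42499) → (-8.99,1.42)
v7: (-3,5) → rotate → (-3.43033,-4.71517) → ×s → (-6.62054,-9.10028) → (-6.62,-9.10)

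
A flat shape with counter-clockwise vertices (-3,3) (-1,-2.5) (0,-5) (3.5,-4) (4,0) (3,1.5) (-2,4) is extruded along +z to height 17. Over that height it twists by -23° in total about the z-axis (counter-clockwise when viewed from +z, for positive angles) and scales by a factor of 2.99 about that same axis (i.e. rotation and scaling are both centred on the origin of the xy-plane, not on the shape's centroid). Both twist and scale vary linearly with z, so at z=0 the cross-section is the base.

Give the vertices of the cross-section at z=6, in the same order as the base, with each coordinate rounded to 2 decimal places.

Cross-section at z=6: (-4.33,5.78) (-2.29,-3.97) (-1.20,-8.43) (4.94,-7.58) (6.74,-0.96) (5.42,1.81) (-2.41,7.22)

t = z/height = 6/17 = 0.352941
s = 1 + (scale-1)·z/height = 1 + (2.99-1)·6/17 = 1.702353
θ = twist·z/height = -23°·6/17 = -8.1176° = -0.141680 rad
cos θ = 0.989980, sin θ = -0.141206 (intermediates below are computed at full precision and shown rounded to 5 d.p.)
v1: (-3,3) → rotate → (-2.54632,3.39356) → ×s → (-4.33474,5.77704) → (-4.33,5.78)
v2: (-1,-2.5) → rotate → (-1.34300,-2.33374) → ×s → (-2.28625,-3.97286) → (-2.29,-3.97)
v3: (0,-5) → rotate → (-0.70603,-4.94990) → ×s → (-1.20191,-8.42648) → (-1.20,-8.43)
v4: (3.5,-4) → rotate → (2.90011,-4.45414) → ×s → (4.93700,-7.58252) → (4.94,-7.58)
v5: (4,0) → rotate → (3.95992,-0.56482) → ×s → (6.74118,-0.96153) → (6.74,-0.96)
v6: (3,1.5) → rotate → (3.18175,1.06135) → ×s → (5.41646,1.80680) → (5.42,1.81)
v7: (-2,4) → rotate → (-1.41514,4.24233) → ×s → (-2.40906,7.22195) → (-2.41,7.22)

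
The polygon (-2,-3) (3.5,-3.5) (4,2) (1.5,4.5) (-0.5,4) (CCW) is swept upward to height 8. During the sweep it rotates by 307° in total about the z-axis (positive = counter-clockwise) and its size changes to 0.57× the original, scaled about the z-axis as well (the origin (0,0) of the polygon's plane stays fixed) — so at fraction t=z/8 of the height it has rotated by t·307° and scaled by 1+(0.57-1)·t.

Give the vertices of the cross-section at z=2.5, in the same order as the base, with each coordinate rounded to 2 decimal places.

Cross-section at z=2.5: (2.76,-1.45) (2.70,3.33) (-2.08,3.26) (-4.01,0.89) (-3.40,-0.79)

t = z/height = 2.5/8 = 0.3125
s = 1 + (scale-1)·z/height = 1 + (0.57-1)·2.5/8 = 0.865625
θ = twist·z/height = 307°·2.5/8 = 95.9375° = 1.674425 rad
cos θ = -0.103444, sin θ = 0.994635 (intermediates below are computed at full precision and shown rounded to 5 d.p.)
v1: (-2,-3) → rotate → (3.19079,-1.67894) → ×s → (2.76203,-1.45333) → (2.76,-1.45)
v2: (3.5,-3.5) → rotate → (3.11917,3.84328) → ×s → (2.70003,3.32684) → (2.70,3.33)
v3: (4,2) → rotate → (-2.40304,3.77165) → ×s → (-2.08014,3.26484) → (-2.08,3.26)
v4: (1.5,4.5) → rotate → (-4.63102,1.02646) → ×s → (-4.00873,0.88853) → (-4.01,0.89)
v5: (-0.5,4) → rotate → (-3.92682,-0.91109) → ×s → (-3.39915,-0.78866) → (-3.40,-0.79)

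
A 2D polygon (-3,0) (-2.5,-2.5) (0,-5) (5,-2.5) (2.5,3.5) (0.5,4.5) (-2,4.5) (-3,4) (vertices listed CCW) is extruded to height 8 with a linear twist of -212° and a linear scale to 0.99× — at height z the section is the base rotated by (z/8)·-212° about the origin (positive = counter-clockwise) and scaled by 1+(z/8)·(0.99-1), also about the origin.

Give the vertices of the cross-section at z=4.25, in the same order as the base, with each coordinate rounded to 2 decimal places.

t = z/height = 4.25/8 = 0.53125
s = 1 + (scale-1)·z/height = 1 + (0.99-1)·4.25/8 = 0.994688
θ = twist·z/height = -212°·4.25/8 = -112.6250° = -1.965677 rad
cos θ = -0.384698, sin θ = -0.923042 (intermediates below are computed at full precision and shown rounded to 5 d.p.)
v1: (-3,0) → rotate → (1.15409,2.76913) → ×s → (1.14796,2.75442) → (1.15,2.75)
v2: (-2.5,-2.5) → rotate → (-1.34586,3.26935) → ×s → (-1.33871,3.25198) → (-1.34,3.25)
v3: (0,-5) → rotate → (-4.61521,1.92349) → ×s → (-4.59069,1.91327) → (-4.59,1.91)
v4: (5,-2.5) → rotate → (-4.23110,-3.65347) → ×s → (-4.20862,-3.63406) → (-4.21,-3.63)
v5: (2.5,3.5) → rotate → (2.26890,-3.65405) → ×s → (2.25685,-3.63464) → (2.26,-3.63)
v6: (0.5,4.5) → rotate → (3.96134,-2.19266) → ×s → (3.94030,-2.18101) → (3.94,-2.18)
v7: (-2,4.5) → rotate → (4.92309,0.11494) → ×s → (4.89693,0.11433) → (4.90,0.11)
v8: (-3,4) → rotate → (4.84626,1.23033) → ×s → (4.82052,1.22380) → (4.82,1.22)

Cross-section at z=4.25: (1.15,2.75) (-1.34,3.25) (-4.59,1.91) (-4.21,-3.63) (2.26,-3.63) (3.94,-2.18) (4.90,0.11) (4.82,1.22)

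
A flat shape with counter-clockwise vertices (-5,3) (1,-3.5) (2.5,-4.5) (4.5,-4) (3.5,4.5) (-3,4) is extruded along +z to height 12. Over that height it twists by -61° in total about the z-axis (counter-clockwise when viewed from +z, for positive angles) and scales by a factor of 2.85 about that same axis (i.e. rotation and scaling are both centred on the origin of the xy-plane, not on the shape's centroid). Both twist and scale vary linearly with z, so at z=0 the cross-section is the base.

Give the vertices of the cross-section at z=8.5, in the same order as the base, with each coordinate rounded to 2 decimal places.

t = z/height = 8.5/12 = 0.708333
s = 1 + (scale-1)·z/height = 1 + (2.85-1)·8.5/12 = 2.310417
θ = twist·z/height = -61°·8.5/12 = -43.2083° = -0.754128 rad
cos θ = 0.728869, sin θ = -0.684653 (intermediates below are computed at full precision and shown rounded to 5 d.p.)
v1: (-5,3) → rotate → (-1.59039,5.60987) → ×s → (-3.67445,12.96114) → (-3.67,12.96)
v2: (1,-3.5) → rotate → (-1.66742,-3.23569) → ×s → (-3.85243,-7.47580) → (-3.85,-7.48)
v3: (2.5,-4.5) → rotate → (-1.25877,-4.99154) → ×s → (-2.90827,-11.53255) → (-2.91,-11.53)
v4: (4.5,-4) → rotate → (0.54130,-5.99642) → ×s → (1.25062,-13.85422) → (1.25,-13.85)
v5: (3.5,4.5) → rotate → (5.63198,0.88362) → ×s → (13.01222,2.04154) → (13.01,2.04)
v6: (-3,4) → rotate → (0.55201,4.96944) → ×s → (1.27536,11.48147) → (1.28,11.48)

Cross-section at z=8.5: (-3.67,12.96) (-3.85,-7.48) (-2.91,-11.53) (1.25,-13.85) (13.01,2.04) (1.28,11.48)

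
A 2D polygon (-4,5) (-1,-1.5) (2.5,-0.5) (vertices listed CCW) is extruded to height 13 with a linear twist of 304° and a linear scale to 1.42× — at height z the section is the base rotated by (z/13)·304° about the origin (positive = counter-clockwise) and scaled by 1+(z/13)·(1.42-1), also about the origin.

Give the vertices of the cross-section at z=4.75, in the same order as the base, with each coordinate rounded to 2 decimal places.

Cross-section at z=4.75: (-3.72,-6.38) (2.03,-0.45) (-0.50,2.90)

t = z/height = 4.75/13 = 0.365385
s = 1 + (scale-1)·z/height = 1 + (1.42-1)·4.75/13 = 1.153462
θ = twist·z/height = 304°·4.75/13 = 111.0769° = 1.938658 rad
cos θ = -0.359621, sin θ = 0.933098 (intermediates below are computed at full precision and shown rounded to 5 d.p.)
v1: (-4,5) → rotate → (-3.22701,-5.53050) → ×s → (-3.72223,-6.37922) → (-3.72,-6.38)
v2: (-1,-1.5) → rotate → (1.75927,-0.39367) → ×s → (2.02925,-0.45408) → (2.03,-0.45)
v3: (2.5,-0.5) → rotate → (-0.43250,2.51256) → ×s → (-0.49888,2.89814) → (-0.50,2.90)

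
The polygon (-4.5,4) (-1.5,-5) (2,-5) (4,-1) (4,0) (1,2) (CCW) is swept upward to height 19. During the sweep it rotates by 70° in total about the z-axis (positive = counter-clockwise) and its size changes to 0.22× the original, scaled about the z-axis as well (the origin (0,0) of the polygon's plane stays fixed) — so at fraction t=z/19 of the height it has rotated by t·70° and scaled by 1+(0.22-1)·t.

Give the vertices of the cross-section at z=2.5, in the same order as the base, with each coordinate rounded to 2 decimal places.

t = z/height = 2.5/19 = 0.131579
s = 1 + (scale-1)·z/height = 1 + (0.22-1)·2.5/19 = 0.897368
θ = twist·z/height = 70°·2.5/19 = 9.2105° = 0.160754 rad
cos θ = 0.987107, sin θ = 0.160063 (intermediates below are computed at full precision and shown rounded to 5 d.p.)
v1: (-4.5,4) → rotate → (-5.08223,3.22815) → ×s → (-4.56063,2.89684) → (-4.56,2.90)
v2: (-1.5,-5) → rotate → (-0.68035,-5.17563) → ×s → (-0.61052,-4.64445) → (-0.61,-4.64)
v3: (2,-5) → rotate → (2.77453,-4.61541) → ×s → (2.48977,-4.14172) → (2.49,-4.14)
v4: (4,-1) → rotate → (4.10849,-0.34686) → ×s → (3.68683,-0.31126) → (3.69,-0.31)
v5: (4,0) → rotate → (3.94843,0.64025) → ×s → (3.54319,0.57454) → (3.54,0.57)
v6: (1,2) → rotate → (0.66698,2.13428) → ×s → (0.59853,1.91523) → (0.60,1.92)

Cross-section at z=2.5: (-4.56,2.90) (-0.61,-4.64) (2.49,-4.14) (3.69,-0.31) (3.54,0.57) (0.60,1.92)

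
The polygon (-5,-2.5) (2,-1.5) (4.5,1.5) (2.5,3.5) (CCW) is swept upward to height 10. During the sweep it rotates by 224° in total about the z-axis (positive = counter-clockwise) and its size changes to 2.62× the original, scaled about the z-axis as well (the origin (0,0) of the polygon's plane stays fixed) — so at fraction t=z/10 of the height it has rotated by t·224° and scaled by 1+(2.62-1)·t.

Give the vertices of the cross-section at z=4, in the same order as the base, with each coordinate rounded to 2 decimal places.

Cross-section at z=4: (4.06,-8.27) (2.49,3.28) (-2.42,7.43) (-5.74,4.16)

t = z/height = 4/10 = 0.4
s = 1 + (scale-1)·z/height = 1 + (2.62-1)·4/10 = 1.648000
θ = twist·z/height = 224°·4/10 = 89.6000° = 1.563815 rad
cos θ = 0.006981, sin θ = 0.999976 (intermediates below are computed at full precision and shown rounded to 5 d.p.)
v1: (-5,-2.5) → rotate → (2.46503,-5.01733) → ×s → (4.06237,-8.26856) → (4.06,-8.27)
v2: (2,-1.5) → rotate → (1.51393,1.98948) → ×s → (2.49495,3.27866) → (2.49,3.28)
v3: (4.5,1.5) → rotate → (-1.46855,4.51036) → ×s → (-2.42017,7.43308) → (-2.42,7.43)
v4: (2.5,3.5) → rotate → (-3.48246,2.52437) → ×s → (-5.73910,4.16017) → (-5.74,4.16)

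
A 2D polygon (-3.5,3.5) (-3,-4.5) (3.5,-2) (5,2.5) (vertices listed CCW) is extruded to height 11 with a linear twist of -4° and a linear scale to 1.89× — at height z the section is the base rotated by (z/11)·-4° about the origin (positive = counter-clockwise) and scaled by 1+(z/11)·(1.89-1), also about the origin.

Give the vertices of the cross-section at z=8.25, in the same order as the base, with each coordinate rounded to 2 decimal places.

t = z/height = 8.25/11 = 0.75
s = 1 + (scale-1)·z/height = 1 + (1.89-1)·8.25/11 = 1.667500
θ = twist·z/height = -4°·8.25/11 = -3.0000° = -0.052360 rad
cos θ = 0.998630, sin θ = -0.052336 (intermediates below are computed at full precision and shown rounded to 5 d.p.)
v1: (-3.5,3.5) → rotate → (-3.31203,3.67838) → ×s → (-5.52281,6.13370) → (-5.52,6.13)
v2: (-3,-4.5) → rotate → (-3.23140,-4.33683) → ×s → (-5.38836,-7.23166) → (-5.39,-7.23)
v3: (3.5,-2) → rotate → (3.39053,-2.18043) → ×s → (5.65371,-3.63588) → (5.65,-3.64)
v4: (5,2.5) → rotate → (5.12399,2.23489) → ×s → (8.54425,3.72669) → (8.54,3.73)

Cross-section at z=8.25: (-5.52,6.13) (-5.39,-7.23) (5.65,-3.64) (8.54,3.73)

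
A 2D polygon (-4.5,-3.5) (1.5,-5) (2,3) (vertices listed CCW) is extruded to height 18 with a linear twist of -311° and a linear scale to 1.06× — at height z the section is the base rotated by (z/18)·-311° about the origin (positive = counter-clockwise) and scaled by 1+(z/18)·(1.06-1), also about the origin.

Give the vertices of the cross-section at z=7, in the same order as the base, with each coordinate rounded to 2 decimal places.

Cross-section at z=7: (-0.70,5.79) (-5.18,1.31) (1.58,-3.33)

t = z/height = 7/18 = 0.388889
s = 1 + (scale-1)·z/height = 1 + (1.06-1)·7/18 = 1.023333
θ = twist·z/height = -311°·7/18 = -120.9444° = -2.110879 rad
cos θ = -0.514207, sin θ = -0.857666 (intermediates below are computed at full precision and shown rounded to 5 d.p.)
v1: (-4.5,-3.5) → rotate → (-0.68790,5.65922) → ×s → (-0.70395,5.79127) → (-0.70,5.79)
v2: (1.5,-5) → rotate → (-5.05964,1.28453) → ×s → (-5.17770,1.31451) → (-5.18,1.31)
v3: (2,3) → rotate → (1.54459,-3.25795) → ×s → (1.58063,-3.33397) → (1.58,-3.33)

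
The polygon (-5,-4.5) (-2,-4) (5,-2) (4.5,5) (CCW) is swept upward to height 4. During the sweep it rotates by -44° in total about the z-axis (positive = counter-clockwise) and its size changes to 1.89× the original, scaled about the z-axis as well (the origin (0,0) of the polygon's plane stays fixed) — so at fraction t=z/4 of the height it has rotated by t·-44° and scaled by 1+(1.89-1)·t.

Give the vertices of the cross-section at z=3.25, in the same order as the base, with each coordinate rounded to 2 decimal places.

t = z/height = 3.25/4 = 0.8125
s = 1 + (scale-1)·z/height = 1 + (1.89-1)·3.25/4 = 1.723125
θ = twist·z/height = -44°·3.25/4 = -35.7500° = -0.623955 rad
cos θ = 0.811574, sin θ = -0.584250 (intermediates below are computed at full precision and shown rounded to 5 d.p.)
v1: (-5,-4.5) → rotate → (-6.68699,-0.73083) → ×s → (-11.52253,-1.25932) → (-11.52,-1.26)
v2: (-2,-4) → rotate → (-3.96015,-2.07780) → ×s → (-6.82383,-3.58030) → (-6.82,-3.58)
v3: (5,-2) → rotate → (2.88937,-4.54440) → ×s → (4.97875,-7.83056) → (4.98,-7.83)
v4: (4.5,5) → rotate → (6.57333,1.42875) → ×s → (11.32667,2.46191) → (11.33,2.46)

Cross-section at z=3.25: (-11.52,-1.26) (-6.82,-3.58) (4.98,-7.83) (11.33,2.46)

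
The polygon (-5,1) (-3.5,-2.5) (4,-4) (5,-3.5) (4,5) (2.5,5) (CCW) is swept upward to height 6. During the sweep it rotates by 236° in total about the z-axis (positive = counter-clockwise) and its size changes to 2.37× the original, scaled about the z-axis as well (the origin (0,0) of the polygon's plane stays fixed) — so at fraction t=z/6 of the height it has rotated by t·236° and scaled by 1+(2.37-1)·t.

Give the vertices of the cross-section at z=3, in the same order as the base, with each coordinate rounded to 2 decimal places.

t = z/height = 3/6 = 0.5
s = 1 + (scale-1)·z/height = 1 + (2.37-1)·3/6 = 1.685000
θ = twist·z/height = 236°·3/6 = 118.0000° = 2.059489 rad
cos θ = -0.469472, sin θ = 0.882948 (intermediates below are computed at full precision and shown rounded to 5 d.p.)
v1: (-5,1) → rotate → (1.46441,-4.88421) → ×s → (2.46753,-8.22989) → (2.47,-8.23)
v2: (-3.5,-2.5) → rotate → (3.85052,-1.91664) → ×s → (6.48813,-3.22953) → (6.49,-3.23)
v3: (4,-4) → rotate → (1.65390,5.40968) → ×s → (2.78683,9.11531) → (2.79,9.12)
v4: (5,-3.5) → rotate → (0.74296,6.05789) → ×s → (1.25189,10.20754) → (1.25,10.21)
v5: (4,5) → rotate → (-6.29262,1.18443) → ×s → (-10.60307,1.99577) → (-10.60,2.00)
v6: (2.5,5) → rotate → (-5.58842,-0.13999) → ×s → (-9.41648,-0.23588) → (-9.42,-0.24)

Cross-section at z=3: (2.47,-8.23) (6.49,-3.23) (2.79,9.12) (1.25,10.21) (-10.60,2.00) (-9.42,-0.24)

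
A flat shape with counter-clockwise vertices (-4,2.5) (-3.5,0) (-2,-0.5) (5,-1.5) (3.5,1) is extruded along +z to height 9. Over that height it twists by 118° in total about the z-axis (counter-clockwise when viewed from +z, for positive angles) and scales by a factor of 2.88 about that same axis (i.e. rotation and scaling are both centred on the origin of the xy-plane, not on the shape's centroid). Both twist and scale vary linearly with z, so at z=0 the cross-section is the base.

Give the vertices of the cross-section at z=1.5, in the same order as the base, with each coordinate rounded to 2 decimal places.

t = z/height = 1.5/9 = 0.166667
s = 1 + (scale-1)·z/height = 1 + (2.88-1)·1.5/9 = 1.313333
θ = twist·z/height = 118°·1.5/9 = 19.6667° = 0.343248 rad
cos θ = 0.941666, sin θ = 0.336547 (intermediates below are computed at full precision and shown rounded to 5 d.p.)
v1: (-4,2.5) → rotate → (-4.60803,1.00798) → ×s → (-6.05189,1.32381) → (-6.05,1.32)
v2: (-3.5,0) → rotate → (-3.29583,-1.17792) → ×s → (-4.32853,-1.54700) → (-4.33,-1.55)
v3: (-2,-0.5) → rotate → (-1.71506,-1.14393) → ×s → (-2.25244,-1.50236) → (-2.25,-1.50)
v4: (5,-1.5) → rotate → (5.21315,0.27024) → ×s → (6.84661,0.35491) → (6.85,0.35)
v5: (3.5,1) → rotate → (2.95929,2.11958) → ×s → (3.88653,2.78372) → (3.89,2.78)

Cross-section at z=1.5: (-6.05,1.32) (-4.33,-1.55) (-2.25,-1.50) (6.85,0.35) (3.89,2.78)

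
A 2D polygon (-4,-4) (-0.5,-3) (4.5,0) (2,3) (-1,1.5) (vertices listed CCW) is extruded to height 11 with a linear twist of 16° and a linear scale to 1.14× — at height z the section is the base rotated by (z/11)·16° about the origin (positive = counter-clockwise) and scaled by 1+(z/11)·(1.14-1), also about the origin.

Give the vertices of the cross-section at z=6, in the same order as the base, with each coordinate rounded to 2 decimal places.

t = z/height = 6/11 = 0.545455
s = 1 + (scale-1)·z/height = 1 + (1.14-1)·6/11 = 1.076364
θ = twist·z/height = 16°·6/11 = 8.7273° = 0.152320 rad
cos θ = 0.988422, sin θ = 0.151731 (intermediates below are computed at full precision and shown rounded to 5 d.p.)
v1: (-4,-4) → rotate → (-3.34676,-4.56061) → ×s → (-3.60233,-4.90888) → (-3.60,-4.91)
v2: (-0.5,-3) → rotate → (-0.03902,-3.04113) → ×s → (-0.04200,-3.27336) → (-0.04,-3.27)
v3: (4.5,0) → rotate → (4.44790,0.68279) → ×s → (4.78756,0.73493) → (4.79,0.73)
v4: (2,3) → rotate → (1.52165,3.26873) → ×s → (1.63785,3.51834) → (1.64,3.52)
v5: (-1,1.5) → rotate → (-1.21602,1.33090) → ×s → (-1.30888,1.43253) → (-1.31,1.43)

Cross-section at z=6: (-3.60,-4.91) (-0.04,-3.27) (4.79,0.73) (1.64,3.52) (-1.31,1.43)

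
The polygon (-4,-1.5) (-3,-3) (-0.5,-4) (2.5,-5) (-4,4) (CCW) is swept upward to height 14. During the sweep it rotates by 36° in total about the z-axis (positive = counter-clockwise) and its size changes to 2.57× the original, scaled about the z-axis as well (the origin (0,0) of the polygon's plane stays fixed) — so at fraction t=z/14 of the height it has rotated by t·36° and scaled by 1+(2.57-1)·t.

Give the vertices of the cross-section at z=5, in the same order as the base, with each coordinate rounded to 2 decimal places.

Cross-section at z=5: (-5.57,-3.67) (-3.52,-5.61) (0.63,-6.26) (5.54,-6.74) (-7.48,4.70)

t = z/height = 5/14 = 0.357143
s = 1 + (scale-1)·z/height = 1 + (2.57-1)·5/14 = 1.560714
θ = twist·z/height = 36°·5/14 = 12.8571° = 0.224399 rad
cos θ = 0.974928, sin θ = 0.222521 (intermediates below are computed at full precision and shown rounded to 5 d.p.)
v1: (-4,-1.5) → rotate → (-3.56593,-2.35248) → ×s → (-5.56540,-3.67154) → (-5.57,-3.67)
v2: (-3,-3) → rotate → (-2.25722,-3.59235) → ×s → (-3.52288,-5.60663) → (-3.52,-5.61)
v3: (-0.5,-4) → rotate → (0.40262,-4.01097) → ×s → (0.62837,-6.25998) → (0.63,-6.26)
v4: (2.5,-5) → rotate → (3.54992,-4.31834) → ×s → (5.54042,-6.73969) → (5.54,-6.74)
v5: (-4,4) → rotate → (-4.78980,3.00963) → ×s → (-7.47550,4.69717) → (-7.48,4.70)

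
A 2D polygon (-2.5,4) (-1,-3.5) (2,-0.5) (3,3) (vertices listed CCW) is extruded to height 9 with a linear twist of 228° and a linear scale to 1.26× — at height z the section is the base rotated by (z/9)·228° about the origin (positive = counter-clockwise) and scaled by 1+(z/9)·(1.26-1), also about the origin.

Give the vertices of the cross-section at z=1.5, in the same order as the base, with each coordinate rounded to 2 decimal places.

Cross-section at z=1.5: (-4.62,1.68) (1.43,-3.52) (1.97,0.87) (0.54,4.39)

t = z/height = 1.5/9 = 0.166667
s = 1 + (scale-1)·z/height = 1 + (1.26-1)·1.5/9 = 1.043333
θ = twist·z/height = 228°·1.5/9 = 38.0000° = 0.663225 rad
cos θ = 0.788011, sin θ = 0.615661 (intermediates below are computed at full precision and shown rounded to 5 d.p.)
v1: (-2.5,4) → rotate → (-4.43267,1.61289) → ×s → (-4.62476,1.68278) → (-4.62,1.68)
v2: (-1,-3.5) → rotate → (1.36680,-3.37370) → ×s → (1.42603,-3.51989) → (1.43,-3.52)
v3: (2,-0.5) → rotate → (1.88385,0.83732) → ×s → (1.96549,0.87360) → (1.97,0.87)
v4: (3,3) → rotate → (0.51705,4.21102) → ×s → (0.53945,4.39349) → (0.54,4.39)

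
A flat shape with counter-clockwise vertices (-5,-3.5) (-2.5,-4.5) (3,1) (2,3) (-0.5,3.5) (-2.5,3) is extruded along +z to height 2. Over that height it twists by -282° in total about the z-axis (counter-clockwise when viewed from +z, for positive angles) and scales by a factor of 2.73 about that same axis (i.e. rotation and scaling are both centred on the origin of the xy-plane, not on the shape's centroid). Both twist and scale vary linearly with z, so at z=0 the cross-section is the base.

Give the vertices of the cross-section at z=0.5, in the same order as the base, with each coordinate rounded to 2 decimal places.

Cross-section at z=0.5: (-7.12,5.08) (-7.27,1.22) (2.78,-3.57) (5.01,-1.27) (4.49,2.35) (2.86,4.81)

t = z/height = 0.5/2 = 0.25
s = 1 + (scale-1)·z/height = 1 + (2.73-1)·0.5/2 = 1.432500
θ = twist·z/height = -282°·0.5/2 = -70.5000° = -1.230457 rad
cos θ = 0.333807, sin θ = -0.942641 (intermediates below are computed at full precision and shown rounded to 5 d.p.)
v1: (-5,-3.5) → rotate → (-4.96828,3.54488) → ×s → (-7.11706,5.07805) → (-7.12,5.08)
v2: (-2.5,-4.5) → rotate → (-5.07640,0.85447) → ×s → (-7.27195,1.22403) → (-7.27,1.22)
v3: (3,1) → rotate → (1.94406,-2.49412) → ×s → (2.78487,-3.57282) → (2.78,-3.57)
v4: (2,3) → rotate → (3.49554,-0.88386) → ×s → (5.00736,-1.26613) → (5.01,-1.27)
v5: (-0.5,3.5) → rotate → (3.13234,1.63964) → ×s → (4.48708,2.34879) → (4.49,2.35)
v6: (-2.5,3) → rotate → (1.99341,3.35802) → ×s → (2.85556,4.81037) → (2.86,4.81)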